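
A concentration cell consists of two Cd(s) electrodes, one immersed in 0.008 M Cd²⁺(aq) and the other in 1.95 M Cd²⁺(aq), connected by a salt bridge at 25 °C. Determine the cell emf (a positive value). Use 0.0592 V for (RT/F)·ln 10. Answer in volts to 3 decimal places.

0.071 V

For a concentration cell E°cell = 0, since both electrodes use the same couple.
The compartment with the higher Cd²⁺(aq) concentration (1.95 M) acts as the cathode; ions are reduced there and produced at the dilute (0.008 M) anode.
With n = 2, Ecell = −(0.0592/2)·log([dilute]/[conc]) = −(0.0592/2)·log(0.008/1.95) = +0.071 V.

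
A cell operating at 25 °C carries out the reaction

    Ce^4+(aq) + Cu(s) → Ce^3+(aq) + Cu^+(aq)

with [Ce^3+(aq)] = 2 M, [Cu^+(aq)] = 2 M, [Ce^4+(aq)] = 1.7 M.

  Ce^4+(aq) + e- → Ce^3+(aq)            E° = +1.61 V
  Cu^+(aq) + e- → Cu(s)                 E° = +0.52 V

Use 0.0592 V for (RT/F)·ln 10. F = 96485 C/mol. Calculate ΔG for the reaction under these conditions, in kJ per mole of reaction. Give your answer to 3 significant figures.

With Ce⁴⁺/Ce³⁺ reduced at the cathode, E°cell = +1.61 − (+0.52) = +1.09 V and n = 1.
Here Q = ([Ce^3+(aq)]·[Cu^+(aq)]) / [Ce^4+(aq)] = 2.35 (log Q = 0.372), giving E = +1.09 − (0.0592/1)·(0.372) = +1.0680 V.
Then ΔG = −nFE = −1 × 96485 × +1.0680 J/mol = −103 kJ/mol.

−103 kJ/mol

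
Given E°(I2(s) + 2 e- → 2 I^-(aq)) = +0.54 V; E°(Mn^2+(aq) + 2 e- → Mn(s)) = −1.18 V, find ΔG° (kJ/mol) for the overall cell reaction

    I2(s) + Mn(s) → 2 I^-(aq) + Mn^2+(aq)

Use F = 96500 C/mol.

−332 kJ/mol

In the reaction as written I2(s) is reduced, so the I₂/I⁻ couple is the cathode and Mn²⁺/Mn is the anode.
E°cell = +0.54 − (−1.18) = +1.72 V; balancing electrons gives n = 2.
ΔG° = −nFE°cell = −(2)(96500)(+1.72) J/mol = −332 kJ/mol.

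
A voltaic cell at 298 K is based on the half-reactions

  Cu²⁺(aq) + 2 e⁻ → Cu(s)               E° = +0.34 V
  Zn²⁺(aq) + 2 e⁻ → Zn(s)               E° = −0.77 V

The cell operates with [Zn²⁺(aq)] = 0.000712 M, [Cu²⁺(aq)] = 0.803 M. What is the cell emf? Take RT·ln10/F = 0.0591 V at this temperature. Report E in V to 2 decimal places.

Since E°(Cu²⁺/Cu) > E°(Zn²⁺/Zn), Cu²⁺/Cu serves as the cathode.
E°cell = +0.34 − (−0.77) = +1.11 V, with n = 2 electrons transferred.
For the overall reaction Cu²⁺(aq) + Zn(s) → Cu(s) + Zn²⁺(aq), Q = [Zn²⁺(aq)] / [Cu²⁺(aq)] = 0.000887, giving log Q = −3.052.
E = E° − (0.0591/n)·log Q = +1.11 − (0.0591/2)(−3.052) = +1.20 V.

+1.20 V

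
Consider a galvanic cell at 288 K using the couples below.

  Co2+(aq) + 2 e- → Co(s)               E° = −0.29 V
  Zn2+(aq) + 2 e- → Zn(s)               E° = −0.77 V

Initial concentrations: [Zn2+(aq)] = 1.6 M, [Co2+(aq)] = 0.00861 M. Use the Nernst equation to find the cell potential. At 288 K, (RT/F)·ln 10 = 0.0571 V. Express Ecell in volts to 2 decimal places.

+0.42 V

Co²⁺/Co is reduced (cathode, E° = −0.29 V) and Zn²⁺/Zn is oxidized (anode).
E°cell = E°cat − E°an = −0.29 − (−0.77) = +0.48 V; n = 2.
Balancing gives Co2+(aq) + Zn(s) → Co(s) + Zn2+(aq); hence Q = [Zn2+(aq)] / [Co2+(aq)] = 186 (log Q = 2.269).
By the Nernst equation, E = +0.48 − (0.0571/2)·(2.269) = +0.42 V.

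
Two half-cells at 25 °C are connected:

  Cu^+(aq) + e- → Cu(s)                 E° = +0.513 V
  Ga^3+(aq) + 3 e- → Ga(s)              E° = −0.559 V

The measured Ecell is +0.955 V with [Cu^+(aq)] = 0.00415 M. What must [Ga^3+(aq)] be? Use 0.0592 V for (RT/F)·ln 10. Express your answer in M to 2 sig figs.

0.061 M

With Cu⁺/Cu at the cathode and Ga³⁺/Ga at the anode, E°cell = +0.513 − (−0.559) = +1.072 V (n = 3).
Since E = E° − (0.0592/n)·log Q, log Q = n(E° − E)/0.0592 = 5.929.
For 3 Cu^+(aq) + Ga(s) → 3 Cu(s) + Ga^3+(aq), the reaction quotient is Q = [Ga^3+(aq)] / [Cu^+(aq)]^3.
Substituting the known concentrations and solving, log [Ga^3+(aq)] = −1.217 and [Ga^3+(aq)] = 0.061 M.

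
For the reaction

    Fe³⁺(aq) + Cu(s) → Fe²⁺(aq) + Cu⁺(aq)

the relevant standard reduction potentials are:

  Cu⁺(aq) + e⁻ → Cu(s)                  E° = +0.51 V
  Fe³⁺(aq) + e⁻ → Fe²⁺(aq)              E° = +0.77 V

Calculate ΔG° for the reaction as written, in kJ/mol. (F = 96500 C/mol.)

In the reaction as written Fe³⁺(aq) is reduced, so the Fe³⁺/Fe²⁺ couple is the cathode and Cu⁺/Cu is the anode.
E°cell = +0.77 − (+0.51) = +0.26 V; balancing electrons gives n = 1.
ΔG° = −nFE°cell = −(1)(96500)(+0.26) J/mol = −25.1 kJ/mol.

−25.1 kJ/mol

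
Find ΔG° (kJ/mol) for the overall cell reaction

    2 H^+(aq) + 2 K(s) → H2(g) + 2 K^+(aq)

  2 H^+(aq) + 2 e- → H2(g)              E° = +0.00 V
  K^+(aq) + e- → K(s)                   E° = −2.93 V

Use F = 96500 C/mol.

−565 kJ/mol

In the reaction as written H^+(aq) is reduced, so the 2H⁺/H₂ couple is the cathode and K⁺/K is the anode.
E°cell = +0.00 − (−2.93) = +2.93 V; balancing electrons gives n = 2.
ΔG° = −nFE°cell = −(2)(96500)(+2.93) J/mol = −565 kJ/mol.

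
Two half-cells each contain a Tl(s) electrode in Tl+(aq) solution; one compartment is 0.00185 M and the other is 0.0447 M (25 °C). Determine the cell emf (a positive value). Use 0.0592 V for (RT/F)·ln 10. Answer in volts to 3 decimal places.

0.082 V

For a concentration cell E°cell = 0, since both electrodes use the same couple.
The compartment with the higher Tl+(aq) concentration (0.0447 M) acts as the cathode; ions are reduced there and produced at the dilute (0.00185 M) anode.
With n = 1, Ecell = −(0.0592/1)·log([dilute]/[conc]) = −(0.0592/1)·log(0.00185/0.0447) = +0.082 V.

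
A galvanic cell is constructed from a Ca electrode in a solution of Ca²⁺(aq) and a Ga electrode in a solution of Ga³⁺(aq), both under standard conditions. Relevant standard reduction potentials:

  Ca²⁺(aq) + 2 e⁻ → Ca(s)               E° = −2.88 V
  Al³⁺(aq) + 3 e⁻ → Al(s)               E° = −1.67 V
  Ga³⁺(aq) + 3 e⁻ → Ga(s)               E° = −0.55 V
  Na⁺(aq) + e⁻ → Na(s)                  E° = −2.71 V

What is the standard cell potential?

Of the two couples in this cell, the one with the more positive reduction potential is reduced at the cathode: here that is Ga³⁺/Ga (−0.55 V); Ca²⁺/Ca (−2.88 V) is the anode.
E°cell = E°(cathode) − E°(anode) = −0.55 − (−2.88) = +2.33 V.

+2.33 V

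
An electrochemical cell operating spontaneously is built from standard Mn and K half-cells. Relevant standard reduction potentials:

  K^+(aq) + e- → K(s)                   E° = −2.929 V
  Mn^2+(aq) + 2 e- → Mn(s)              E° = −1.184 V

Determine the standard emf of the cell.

Of the two couples in this cell, the one with the more positive reduction potential is reduced at the cathode: here that is Mn²⁺/Mn (−1.184 V); K⁺/K (−2.929 V) is the anode.
E°cell = E°(cathode) − E°(anode) = −1.184 − (−2.929) = +1.745 V.

+1.745 V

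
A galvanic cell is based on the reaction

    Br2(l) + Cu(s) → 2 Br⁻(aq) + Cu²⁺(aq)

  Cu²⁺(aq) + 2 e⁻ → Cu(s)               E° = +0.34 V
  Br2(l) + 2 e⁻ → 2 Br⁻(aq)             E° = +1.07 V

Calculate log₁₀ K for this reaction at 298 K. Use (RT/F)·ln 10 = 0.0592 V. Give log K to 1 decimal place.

The Br₂/Br⁻ couple is reduced (cathode); E°cell = +1.07 − (+0.34) = +0.73 V with n = 2.
At equilibrium E = 0, so log K = nE°cell / 0.0592 = (2)(+0.73) / 0.0592 = 24.7.

log K = 24.7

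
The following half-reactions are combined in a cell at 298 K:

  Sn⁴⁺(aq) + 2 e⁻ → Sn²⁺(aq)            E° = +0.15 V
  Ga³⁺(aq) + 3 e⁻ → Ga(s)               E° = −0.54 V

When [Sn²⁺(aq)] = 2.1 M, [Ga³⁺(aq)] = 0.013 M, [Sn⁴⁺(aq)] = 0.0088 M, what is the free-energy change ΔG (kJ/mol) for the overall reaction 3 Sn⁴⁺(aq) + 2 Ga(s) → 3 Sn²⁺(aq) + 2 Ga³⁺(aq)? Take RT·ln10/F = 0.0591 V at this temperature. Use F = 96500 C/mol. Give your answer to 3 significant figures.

−380 kJ/mol

With Sn⁴⁺/Sn²⁺ reduced at the cathode, E°cell = +0.15 − (−0.54) = +0.69 V and n = 6.
Here Q = ([Sn²⁺(aq)]^3·[Ga³⁺(aq)]^2) / [Sn⁴⁺(aq)]^3 = 2.3×10^3 (log Q = 3.361), giving E = +0.69 − (0.0591/6)·(3.361) = +0.6569 V.
ΔG = −nFE = −(6)(96500)(+0.6569) J/mol = −380 kJ/mol.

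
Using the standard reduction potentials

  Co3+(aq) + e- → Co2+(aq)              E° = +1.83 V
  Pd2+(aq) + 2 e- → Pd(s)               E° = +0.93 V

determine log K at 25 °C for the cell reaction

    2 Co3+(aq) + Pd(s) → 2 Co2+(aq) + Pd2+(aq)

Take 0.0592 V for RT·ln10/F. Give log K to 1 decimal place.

The Co³⁺/Co²⁺ couple is reduced (cathode); E°cell = +1.83 − (+0.93) = +0.90 V with n = 2.
At equilibrium E = 0, so log K = nE°cell / 0.0592 = (2)(+0.90) / 0.0592 = 30.4.

log K = 30.4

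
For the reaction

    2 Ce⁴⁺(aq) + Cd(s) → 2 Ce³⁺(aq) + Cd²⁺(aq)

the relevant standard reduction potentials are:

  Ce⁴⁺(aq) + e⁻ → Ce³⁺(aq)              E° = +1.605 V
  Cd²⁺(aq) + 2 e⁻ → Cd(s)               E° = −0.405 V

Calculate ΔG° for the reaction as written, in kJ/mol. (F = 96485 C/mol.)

In the reaction as written Ce⁴⁺(aq) is reduced, so the Ce⁴⁺/Ce³⁺ couple is the cathode and Cd²⁺/Cd is the anode.
E°cell = +1.605 − (−0.405) = +2.010 V; balancing electrons gives n = 2.
ΔG° = −nFE°cell = −(2)(96485)(+2.010) J/mol = −388 kJ/mol.

−388 kJ/mol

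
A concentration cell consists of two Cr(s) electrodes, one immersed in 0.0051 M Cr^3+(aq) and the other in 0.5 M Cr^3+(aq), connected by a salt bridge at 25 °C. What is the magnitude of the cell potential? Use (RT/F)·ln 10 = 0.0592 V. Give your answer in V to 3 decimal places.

0.039 V

For a concentration cell E°cell = 0, since both electrodes use the same couple.
The compartment with the higher Cr^3+(aq) concentration (0.5 M) acts as the cathode; ions are reduced there and produced at the dilute (0.0051 M) anode.
With n = 3, Ecell = −(0.0592/3)·log([dilute]/[conc]) = −(0.0592/3)·log(0.0051/0.5) = +0.039 V.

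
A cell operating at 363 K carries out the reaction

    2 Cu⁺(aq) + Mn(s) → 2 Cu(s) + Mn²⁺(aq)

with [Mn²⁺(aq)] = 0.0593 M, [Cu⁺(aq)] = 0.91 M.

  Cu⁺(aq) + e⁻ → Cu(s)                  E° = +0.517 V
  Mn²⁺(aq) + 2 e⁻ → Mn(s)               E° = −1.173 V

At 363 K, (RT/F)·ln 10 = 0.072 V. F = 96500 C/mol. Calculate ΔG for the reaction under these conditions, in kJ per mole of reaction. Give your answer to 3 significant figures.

With Cu⁺/Cu reduced at the cathode, E°cell = +0.517 − (−1.173) = +1.690 V and n = 2.
Here Q = [Mn²⁺(aq)] / [Cu⁺(aq)]^2 = 0.0716 (log Q = −1.145), giving E = +1.690 − (0.072/2)·(−1.145) = +1.7312 V.
Then ΔG = −nFE = −2 × 96500 × +1.7312 J/mol = −334 kJ/mol.

−334 kJ/mol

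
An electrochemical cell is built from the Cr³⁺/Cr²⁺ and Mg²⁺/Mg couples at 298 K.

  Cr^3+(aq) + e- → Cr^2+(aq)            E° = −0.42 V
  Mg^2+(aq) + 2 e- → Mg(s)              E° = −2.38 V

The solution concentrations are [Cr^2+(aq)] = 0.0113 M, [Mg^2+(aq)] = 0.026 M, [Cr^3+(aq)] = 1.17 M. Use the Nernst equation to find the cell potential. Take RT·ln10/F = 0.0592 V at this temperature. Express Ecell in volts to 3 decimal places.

Cr³⁺/Cr²⁺ is reduced (cathode, E° = −0.42 V) and Mg²⁺/Mg is oxidized (anode).
E°cell = −0.42 − (−2.38) = +1.96 V, with n = 2 electrons transferred.
Balancing gives 2 Cr^3+(aq) + Mg(s) → 2 Cr^2+(aq) + Mg^2+(aq); hence Q = ([Cr^2+(aq)]^2·[Mg^2+(aq)]) / [Cr^3+(aq)]^2 = 2.43×10^−6 (log Q = −5.615).
By the Nernst equation, E = +1.96 − (0.0592/2)·(−5.615) = +2.126 V.

+2.126 V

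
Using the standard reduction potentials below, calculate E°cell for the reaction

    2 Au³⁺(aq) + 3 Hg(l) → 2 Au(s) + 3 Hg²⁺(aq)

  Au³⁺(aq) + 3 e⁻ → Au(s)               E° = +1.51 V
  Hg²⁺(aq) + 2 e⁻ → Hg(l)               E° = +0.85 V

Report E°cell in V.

Au³⁺(aq) gains electrons, so the Au³⁺/Au couple is the cathode; the Hg²⁺/Hg couple is the anode.
E°cell = E°(cathode) − E°(anode) = +1.51 − (+0.85) = +0.66 V.
The positive value indicates the reaction is spontaneous as written.

+0.66 V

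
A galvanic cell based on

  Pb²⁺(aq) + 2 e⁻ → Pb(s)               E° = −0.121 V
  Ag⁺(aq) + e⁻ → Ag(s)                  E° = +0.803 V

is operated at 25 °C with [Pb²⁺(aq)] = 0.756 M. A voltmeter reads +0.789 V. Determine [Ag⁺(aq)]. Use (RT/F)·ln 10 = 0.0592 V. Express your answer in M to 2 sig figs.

0.0046 M

The Ag⁺/Ag couple has the larger reduction potential, so it is the cathode: E°cell = +0.803 − (−0.121) = +0.924 V and n = 2.
Rearranging E = E° − (0.0592/n)·log Q gives log Q = 2(+0.924 − (+0.789))/0.0592 = 4.561.
For 2 Ag⁺(aq) + Pb(s) → 2 Ag(s) + Pb²⁺(aq), the reaction quotient is Q = [Pb²⁺(aq)] / [Ag⁺(aq)]^2.
Solving for the unknown gives log [Ag⁺(aq)] = −2.341, so [Ag⁺(aq)] ≈ 0.0046 M.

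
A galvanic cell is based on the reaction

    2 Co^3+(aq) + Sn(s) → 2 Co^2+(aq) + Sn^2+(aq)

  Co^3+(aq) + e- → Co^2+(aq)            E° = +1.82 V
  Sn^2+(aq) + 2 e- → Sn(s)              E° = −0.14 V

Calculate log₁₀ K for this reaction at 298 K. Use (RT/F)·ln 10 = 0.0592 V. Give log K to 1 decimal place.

The Co³⁺/Co²⁺ couple is reduced (cathode); E°cell = +1.82 − (−0.14) = +1.96 V with n = 2.
At equilibrium E = 0, so log K = nE°cell / 0.0592 = (2)(+1.96) / 0.0592 = 66.2.

log K = 66.2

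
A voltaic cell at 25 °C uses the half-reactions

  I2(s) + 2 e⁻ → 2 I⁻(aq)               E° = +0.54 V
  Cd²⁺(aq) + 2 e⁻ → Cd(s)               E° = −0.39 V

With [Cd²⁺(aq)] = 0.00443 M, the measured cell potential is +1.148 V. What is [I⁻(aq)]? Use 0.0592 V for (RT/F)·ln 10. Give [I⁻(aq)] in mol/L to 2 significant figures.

The I₂/I⁻ couple has the larger reduction potential, so it is the cathode: E°cell = +0.54 − (−0.39) = +0.93 V and n = 2.
From the Nernst equation, log Q = n(E° − E)/0.0592 = 2·(+0.93 − (+1.148))/0.0592 = −7.365.
The balanced reaction is I2(s) + Cd(s) → 2 I⁻(aq) + Cd²⁺(aq), so Q = [I⁻(aq)]^2·[Cd²⁺(aq)].
Solving for the unknown gives log [I⁻(aq)] = −2.506, so [I⁻(aq)] ≈ 0.0031 M.

0.0031 M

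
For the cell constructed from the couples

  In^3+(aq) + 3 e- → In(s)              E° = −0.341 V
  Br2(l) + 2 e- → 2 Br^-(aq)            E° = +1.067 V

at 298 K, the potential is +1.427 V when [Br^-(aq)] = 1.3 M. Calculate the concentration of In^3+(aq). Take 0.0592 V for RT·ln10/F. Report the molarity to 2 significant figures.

0.050 M

With Br₂/Br⁻ at the cathode and In³⁺/In at the anode, E°cell = +1.067 − (−0.341) = +1.408 V (n = 6).
From the Nernst equation, log Q = n(E° − E)/0.0592 = 6·(+1.408 − (+1.427))/0.0592 = −1.926.
Balancing electrons gives 3 Br2(l) + 2 In(s) → 6 Br^-(aq) + 2 In^3+(aq); thus Q = [Br^-(aq)]^6·[In^3+(aq)]^2.
Isolating [In^3+(aq)] in Q = 10^{−1.926} yields log [In^3+(aq)] = −1.305, i.e. 0.050 M.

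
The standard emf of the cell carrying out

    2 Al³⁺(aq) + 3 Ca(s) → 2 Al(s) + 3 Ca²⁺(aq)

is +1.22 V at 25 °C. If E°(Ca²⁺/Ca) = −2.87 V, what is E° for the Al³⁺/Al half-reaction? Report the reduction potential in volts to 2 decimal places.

−1.65 V

In the reaction as written the Al³⁺/Al couple is reduced (cathode) and Ca²⁺/Ca is oxidized (anode), so E°cell = E°(Al³⁺/Al) − E°(Ca²⁺/Ca).
E°(Al³⁺/Al) = E°cell + E°(anode) = +1.22 + (−2.87) = −1.65 V.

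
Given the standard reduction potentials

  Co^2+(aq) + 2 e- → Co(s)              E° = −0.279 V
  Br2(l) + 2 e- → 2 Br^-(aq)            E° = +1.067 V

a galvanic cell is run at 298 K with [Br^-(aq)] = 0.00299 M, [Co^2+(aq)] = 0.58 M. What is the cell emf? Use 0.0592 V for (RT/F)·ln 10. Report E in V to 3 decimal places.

Br₂/Br⁻ is reduced (cathode, E° = +1.067 V) and Co²⁺/Co is oxidized (anode).
E°cell = +1.067 − (−0.279) = +1.346 V, with n = 2 electrons transferred.
The balanced reaction is Br2(l) + Co(s) → 2 Br^-(aq) + Co^2+(aq), so Q = [Br^-(aq)]^2·[Co^2+(aq)] = 5.19×10^−6 and log Q = −5.285.
Applying E = E° − (RT ln10/nF)·log Q gives +1.346 − (0.0592/2)(−5.285) = +1.502 V.

+1.502 V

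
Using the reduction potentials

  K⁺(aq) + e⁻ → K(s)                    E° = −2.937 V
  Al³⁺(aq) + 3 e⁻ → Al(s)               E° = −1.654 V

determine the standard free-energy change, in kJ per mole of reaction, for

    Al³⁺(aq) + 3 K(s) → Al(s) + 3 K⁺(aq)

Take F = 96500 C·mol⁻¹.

In the reaction as written Al³⁺(aq) is reduced, so the Al³⁺/Al couple is the cathode and K⁺/K is the anode.
E°cell = −1.654 − (−2.937) = +1.283 V; balancing electrons gives n = 3.
ΔG° = −nFE°cell = −(3)(96500)(+1.283) J/mol = −371 kJ/mol.

−371 kJ/mol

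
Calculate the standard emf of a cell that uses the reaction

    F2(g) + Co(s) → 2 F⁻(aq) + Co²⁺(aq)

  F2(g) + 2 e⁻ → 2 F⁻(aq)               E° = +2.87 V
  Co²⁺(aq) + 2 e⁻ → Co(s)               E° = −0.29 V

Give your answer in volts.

+3.16 V

In the reaction as written, F2(g) is reduced (cathode) and Co²⁺(aq) is produced by oxidation at the anode.
E°cell = E°(cathode) − E°(anode) = +2.87 − (−0.29) = +3.16 V.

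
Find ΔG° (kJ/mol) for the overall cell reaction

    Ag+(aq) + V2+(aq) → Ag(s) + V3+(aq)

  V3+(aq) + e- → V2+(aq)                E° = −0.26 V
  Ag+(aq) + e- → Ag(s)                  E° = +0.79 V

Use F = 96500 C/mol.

−101 kJ/mol

In the reaction as written Ag+(aq) is reduced, so the Ag⁺/Ag couple is the cathode and V³⁺/V²⁺ is the anode.
E°cell = +0.79 − (−0.26) = +1.05 V; balancing electrons gives n = 1.
ΔG° = −nFE°cell = −(1)(96500)(+1.05) J/mol = −101 kJ/mol.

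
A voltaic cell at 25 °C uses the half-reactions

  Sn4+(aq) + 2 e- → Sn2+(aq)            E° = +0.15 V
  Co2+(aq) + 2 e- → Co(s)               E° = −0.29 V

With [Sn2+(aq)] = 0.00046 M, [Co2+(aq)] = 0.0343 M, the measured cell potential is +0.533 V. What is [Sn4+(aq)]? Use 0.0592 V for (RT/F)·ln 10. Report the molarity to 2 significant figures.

Sn⁴⁺/Sn²⁺ is the cathode (higher E°); E°cell = +0.15 − (−0.29) = +0.44 V with n = 2.
Rearranging E = E° − (0.0592/n)·log Q gives log Q = 2(+0.44 − (+0.533))/0.0592 = −3.142.
For Sn4+(aq) + Co(s) → Sn2+(aq) + Co2+(aq), the reaction quotient is Q = ([Sn2+(aq)]·[Co2+(aq)]) / [Sn4+(aq)].
Solving for the unknown gives log [Sn4+(aq)] = −1.660, so [Sn4+(aq)] ≈ 0.022 M.

0.022 M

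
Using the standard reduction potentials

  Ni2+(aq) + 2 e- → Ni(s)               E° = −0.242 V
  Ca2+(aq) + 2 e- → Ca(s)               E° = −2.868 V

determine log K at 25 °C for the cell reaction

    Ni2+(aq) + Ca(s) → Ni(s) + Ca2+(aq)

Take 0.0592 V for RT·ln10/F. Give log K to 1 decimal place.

log K = 88.7

The Ni²⁺/Ni couple is reduced (cathode); E°cell = −0.242 − (−2.868) = +2.626 V with n = 2.
At equilibrium E = 0, so log K = nE°cell / 0.0592 = (2)(+2.626) / 0.0592 = 88.7.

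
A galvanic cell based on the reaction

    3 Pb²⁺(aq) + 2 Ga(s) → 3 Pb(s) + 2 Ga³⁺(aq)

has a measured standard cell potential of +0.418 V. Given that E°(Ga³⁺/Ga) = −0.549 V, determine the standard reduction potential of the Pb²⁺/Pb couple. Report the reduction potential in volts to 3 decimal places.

In the reaction as written the Pb²⁺/Pb couple is reduced (cathode) and Ga³⁺/Ga is oxidized (anode), so E°cell = E°(Pb²⁺/Pb) − E°(Ga³⁺/Ga).
E°(Pb²⁺/Pb) = E°cell + E°(anode) = +0.418 + (−0.549) = −0.131 V.

−0.131 V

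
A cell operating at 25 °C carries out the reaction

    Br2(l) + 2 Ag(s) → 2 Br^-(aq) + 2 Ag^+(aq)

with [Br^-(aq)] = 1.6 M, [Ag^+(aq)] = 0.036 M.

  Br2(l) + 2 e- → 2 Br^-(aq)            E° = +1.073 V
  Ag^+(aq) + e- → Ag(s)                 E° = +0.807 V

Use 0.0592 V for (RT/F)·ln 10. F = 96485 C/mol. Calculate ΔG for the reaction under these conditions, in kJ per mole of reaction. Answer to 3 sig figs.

The standard cell potential is +1.073 − (+0.807) = +0.266 V, with n = 2 electrons in the balanced equation.
Here Q = [Br^-(aq)]^2·[Ag^+(aq)]^2 = 0.00332 (log Q = −2.479), giving E = +0.266 − (0.0592/2)·(−2.479) = +0.3394 V.
Finally ΔG = −nFE = −(2)(96485 C/mol)(+0.3394 V) = −65.5 kJ/mol.

−65.5 kJ/mol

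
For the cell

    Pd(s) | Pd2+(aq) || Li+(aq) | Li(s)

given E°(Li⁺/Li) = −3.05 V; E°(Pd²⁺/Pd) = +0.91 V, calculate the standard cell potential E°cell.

By convention the left-hand electrode in cell notation is the anode (oxidation) and the right-hand electrode is the cathode (reduction).
E°cell = E°(right) − E°(left) = −3.05 − (+0.91) = −3.96 V.
The negative sign shows that, as written, the cell would require an external voltage to drive the reaction.

−3.96 V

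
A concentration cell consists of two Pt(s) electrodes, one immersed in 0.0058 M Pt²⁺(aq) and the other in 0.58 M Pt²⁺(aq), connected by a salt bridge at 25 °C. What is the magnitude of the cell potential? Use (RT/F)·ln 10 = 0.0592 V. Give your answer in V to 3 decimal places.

For a concentration cell E°cell = 0, since both electrodes use the same couple.
The compartment with the higher Pt²⁺(aq) concentration (0.58 M) acts as the cathode; ions are reduced there and produced at the dilute (0.0058 M) anode.
With n = 2, Ecell = −(0.0592/2)·log([dilute]/[conc]) = −(0.0592/2)·log(0.0058/0.58) = +0.059 V.

0.059 V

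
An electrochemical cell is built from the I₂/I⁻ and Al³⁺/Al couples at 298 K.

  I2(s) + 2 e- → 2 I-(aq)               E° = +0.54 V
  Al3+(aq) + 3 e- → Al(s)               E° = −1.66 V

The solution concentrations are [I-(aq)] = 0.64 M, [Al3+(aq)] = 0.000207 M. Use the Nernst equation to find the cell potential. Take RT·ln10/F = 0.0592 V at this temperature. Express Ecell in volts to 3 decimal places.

+2.284 V

I₂/I⁻ is reduced (cathode, E° = +0.54 V) and Al³⁺/Al is oxidized (anode).
E°cell = E°cat − E°an = +0.54 − (−1.66) = +2.20 V; n = 6.
For the overall reaction 3 I2(s) + 2 Al(s) → 6 I-(aq) + 2 Al3+(aq), Q = [I-(aq)]^6·[Al3+(aq)]^2 = 2.94×10^−9, giving log Q = −8.531.
By the Nernst equation, E = +2.20 − (0.0592/6)·(−8.531) = +2.284 V.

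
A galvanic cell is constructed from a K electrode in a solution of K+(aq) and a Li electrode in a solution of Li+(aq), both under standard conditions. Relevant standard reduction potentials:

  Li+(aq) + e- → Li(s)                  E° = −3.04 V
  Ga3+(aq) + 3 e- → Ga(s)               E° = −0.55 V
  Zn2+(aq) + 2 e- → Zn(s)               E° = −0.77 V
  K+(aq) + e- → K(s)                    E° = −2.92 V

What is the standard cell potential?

The K⁺/K couple has the higher E°, so K ion is reduced (cathode) and Li is oxidized (anode).
E°cell = E°(cathode) − E°(anode) = −2.92 − (−3.04) = +0.12 V.

+0.12 V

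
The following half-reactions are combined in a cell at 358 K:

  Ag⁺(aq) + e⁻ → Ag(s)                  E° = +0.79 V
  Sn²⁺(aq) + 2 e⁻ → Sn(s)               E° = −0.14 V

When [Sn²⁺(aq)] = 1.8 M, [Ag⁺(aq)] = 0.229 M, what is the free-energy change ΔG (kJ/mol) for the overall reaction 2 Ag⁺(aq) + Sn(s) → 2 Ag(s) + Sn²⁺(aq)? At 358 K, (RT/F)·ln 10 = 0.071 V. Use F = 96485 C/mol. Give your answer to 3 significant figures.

E°cell = +0.79 − (−0.14) = +0.93 V; the balanced reaction transfers n = 2 electrons.
Q = [Sn²⁺(aq)] / [Ag⁺(aq)]^2 = 34.3, so log Q = 1.536 and E = +0.93 − (0.071/2)(1.536) = +0.8755 V.
Finally ΔG = −nFE = −(2)(96485 C/mol)(+0.8755 V) = −169 kJ/mol.

−169 kJ/mol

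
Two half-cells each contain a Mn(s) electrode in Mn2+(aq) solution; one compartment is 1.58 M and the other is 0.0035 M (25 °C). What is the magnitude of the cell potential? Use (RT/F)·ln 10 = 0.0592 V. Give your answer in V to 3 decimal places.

0.079 V

For a concentration cell E°cell = 0, since both electrodes use the same couple.
The compartment with the higher Mn2+(aq) concentration (1.58 M) acts as the cathode; ions are reduced there and produced at the dilute (0.0035 M) anode.
With n = 2, Ecell = −(0.0592/2)·log([dilute]/[conc]) = −(0.0592/2)·log(0.0035/1.58) = +0.079 V.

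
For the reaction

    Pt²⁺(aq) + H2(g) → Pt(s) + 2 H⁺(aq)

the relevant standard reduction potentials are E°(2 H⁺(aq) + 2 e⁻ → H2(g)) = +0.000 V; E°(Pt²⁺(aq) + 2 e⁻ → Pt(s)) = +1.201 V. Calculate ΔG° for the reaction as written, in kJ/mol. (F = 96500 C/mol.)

In the reaction as written Pt²⁺(aq) is reduced, so the Pt²⁺/Pt couple is the cathode and 2H⁺/H₂ is the anode.
E°cell = +1.201 − (+0.000) = +1.201 V; balancing electrons gives n = 2.
ΔG° = −nFE°cell = −(2)(96500)(+1.201) J/mol = −232 kJ/mol.

−232 kJ/mol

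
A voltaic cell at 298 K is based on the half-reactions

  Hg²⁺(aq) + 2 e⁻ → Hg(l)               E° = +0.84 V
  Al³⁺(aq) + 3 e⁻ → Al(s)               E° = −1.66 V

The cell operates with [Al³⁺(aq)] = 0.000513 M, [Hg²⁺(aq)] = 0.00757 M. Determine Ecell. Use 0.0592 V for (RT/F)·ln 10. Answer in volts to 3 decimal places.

Since E°(Hg²⁺/Hg) > E°(Al³⁺/Al), Hg²⁺/Hg serves as the cathode.
E°cell = +0.84 − (−1.66) = +2.50 V, with n = 6 electrons transferred.
Balancing gives 3 Hg²⁺(aq) + 2 Al(s) → 3 Hg(l) + 2 Al³⁺(aq); hence Q = [Al³⁺(aq)]^2 / [Hg²⁺(aq)]^3 = 0.607 (log Q = −0.217).
E = E° − (0.0592/n)·log Q = +2.50 − (0.0592/6)(−0.217) = +2.502 V.

+2.502 V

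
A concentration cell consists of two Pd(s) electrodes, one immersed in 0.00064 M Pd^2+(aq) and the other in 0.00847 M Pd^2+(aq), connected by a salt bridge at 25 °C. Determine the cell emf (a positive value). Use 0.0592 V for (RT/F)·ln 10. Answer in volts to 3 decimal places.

0.033 V

For a concentration cell E°cell = 0, since both electrodes use the same couple.
The compartment with the higher Pd^2+(aq) concentration (0.00847 M) acts as the cathode; ions are reduced there and produced at the dilute (0.00064 M) anode.
With n = 2, Ecell = −(0.0592/2)·log([dilute]/[conc]) = −(0.0592/2)·log(0.00064/0.00847) = +0.033 V.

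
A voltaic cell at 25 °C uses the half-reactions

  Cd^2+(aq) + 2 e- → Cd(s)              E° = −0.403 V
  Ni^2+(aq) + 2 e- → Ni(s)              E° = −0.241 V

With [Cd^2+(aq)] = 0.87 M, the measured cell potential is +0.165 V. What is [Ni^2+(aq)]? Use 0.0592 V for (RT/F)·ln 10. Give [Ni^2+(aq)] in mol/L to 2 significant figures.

The Ni²⁺/Ni couple has the larger reduction potential, so it is the cathode: E°cell = −0.241 − (−0.403) = +0.162 V and n = 2.
Since E = E° − (0.0592/n)·log Q, log Q = n(E° − E)/0.0592 = −0.101.
For Ni^2+(aq) + Cd(s) → Ni(s) + Cd^2+(aq), the reaction quotient is Q = [Cd^2+(aq)] / [Ni^2+(aq)].
Substituting the known concentrations and solving, log [Ni^2+(aq)] = 0.041 and [Ni^2+(aq)] = 1.1 M.

1.1 M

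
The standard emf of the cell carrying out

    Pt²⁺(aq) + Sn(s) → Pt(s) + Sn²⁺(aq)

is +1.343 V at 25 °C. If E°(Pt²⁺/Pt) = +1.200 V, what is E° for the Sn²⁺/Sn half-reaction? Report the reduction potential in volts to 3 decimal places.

−0.143 V

In the reaction as written the Pt²⁺/Pt couple is reduced (cathode) and Sn²⁺/Sn is oxidized (anode), so E°cell = E°(Pt²⁺/Pt) − E°(Sn²⁺/Sn).
E°(Sn²⁺/Sn) = E°(cathode) − E°cell = +1.200 − (+1.343) = −0.143 V.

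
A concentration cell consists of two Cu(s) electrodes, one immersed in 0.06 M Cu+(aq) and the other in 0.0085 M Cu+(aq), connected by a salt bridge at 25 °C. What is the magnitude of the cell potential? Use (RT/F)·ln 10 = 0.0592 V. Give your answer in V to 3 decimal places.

0.050 V

For a concentration cell E°cell = 0, since both electrodes use the same couple.
The compartment with the higher Cu+(aq) concentration (0.06 M) acts as the cathode; ions are reduced there and produced at the dilute (0.0085 M) anode.
With n = 1, Ecell = −(0.0592/1)·log([dilute]/[conc]) = −(0.0592/1)·log(0.0085/0.06) = +0.050 V.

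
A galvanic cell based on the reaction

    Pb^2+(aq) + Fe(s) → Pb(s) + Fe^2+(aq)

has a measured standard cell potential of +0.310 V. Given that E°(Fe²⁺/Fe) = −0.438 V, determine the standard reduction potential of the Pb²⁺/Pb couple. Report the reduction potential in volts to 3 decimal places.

−0.128 V

In the reaction as written the Pb²⁺/Pb couple is reduced (cathode) and Fe²⁺/Fe is oxidized (anode), so E°cell = E°(Pb²⁺/Pb) − E°(Fe²⁺/Fe).
E°(Pb²⁺/Pb) = E°cell + E°(anode) = +0.310 + (−0.438) = −0.128 V.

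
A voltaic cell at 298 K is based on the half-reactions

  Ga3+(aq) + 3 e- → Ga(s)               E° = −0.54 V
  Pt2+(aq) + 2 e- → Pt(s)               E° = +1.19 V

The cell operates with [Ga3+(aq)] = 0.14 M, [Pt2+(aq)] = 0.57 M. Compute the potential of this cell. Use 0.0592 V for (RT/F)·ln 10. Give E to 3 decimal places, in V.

Since E°(Pt²⁺/Pt) > E°(Ga³⁺/Ga), Pt²⁺/Pt serves as the cathode.
The standard potential is +1.19 − (−0.54) = +1.73 V and the balanced reaction transfers n = 6 electrons.
The balanced reaction is 3 Pt2+(aq) + 2 Ga(s) → 3 Pt(s) + 2 Ga3+(aq), so Q = [Ga3+(aq)]^2 / [Pt2+(aq)]^3 = 0.106 and log Q = −0.975.
By the Nernst equation, E = +1.73 − (0.0592/6)·(−0.975) = +1.740 V.

+1.740 V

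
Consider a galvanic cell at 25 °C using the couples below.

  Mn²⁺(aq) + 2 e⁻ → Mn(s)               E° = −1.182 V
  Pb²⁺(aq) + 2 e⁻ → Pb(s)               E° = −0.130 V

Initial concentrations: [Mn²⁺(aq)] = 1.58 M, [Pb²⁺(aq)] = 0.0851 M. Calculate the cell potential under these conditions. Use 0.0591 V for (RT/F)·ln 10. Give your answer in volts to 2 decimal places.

Since E°(Pb²⁺/Pb) > E°(Mn²⁺/Mn), Pb²⁺/Pb serves as the cathode.
E°cell = E°cat − E°an = −0.130 − (−1.182) = +1.052 V; n = 2.
For the overall reaction Pb²⁺(aq) + Mn(s) → Pb(s) + Mn²⁺(aq), Q = [Mn²⁺(aq)] / [Pb²⁺(aq)] = 18.6, giving log Q = 1.269.
E = E° − (0.0591/n)·log Q = +1.052 − (0.0591/2)(1.269) = +1.01 V.

+1.01 V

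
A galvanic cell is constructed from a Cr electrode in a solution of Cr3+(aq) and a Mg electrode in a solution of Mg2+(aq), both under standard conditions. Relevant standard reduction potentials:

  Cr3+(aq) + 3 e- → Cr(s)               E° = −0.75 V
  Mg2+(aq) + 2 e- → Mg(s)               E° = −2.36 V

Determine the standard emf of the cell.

The Cr³⁺/Cr couple has the higher E°, so Cr ion is reduced (cathode) and Mg is oxidized (anode).
E°cell = E°(cathode) − E°(anode) = −0.75 − (−2.36) = +1.61 V.

+1.61 V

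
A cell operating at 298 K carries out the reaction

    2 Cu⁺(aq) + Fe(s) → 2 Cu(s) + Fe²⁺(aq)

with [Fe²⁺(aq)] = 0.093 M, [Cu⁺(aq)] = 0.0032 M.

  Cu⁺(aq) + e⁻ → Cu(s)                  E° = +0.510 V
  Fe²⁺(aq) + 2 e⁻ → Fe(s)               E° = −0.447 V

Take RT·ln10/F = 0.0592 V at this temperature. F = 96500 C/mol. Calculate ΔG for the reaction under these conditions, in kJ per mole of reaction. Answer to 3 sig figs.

E°cell = +0.510 − (−0.447) = +0.957 V; the balanced reaction transfers n = 2 electrons.
Q = [Fe²⁺(aq)] / [Cu⁺(aq)]^2 = 9.08×10^3, so log Q = 3.958 and E = +0.957 − (0.0592/2)(3.958) = +0.8398 V.
Finally ΔG = −nFE = −(2)(96500 C/mol)(+0.8398 V) = −162 kJ/mol.

−162 kJ/mol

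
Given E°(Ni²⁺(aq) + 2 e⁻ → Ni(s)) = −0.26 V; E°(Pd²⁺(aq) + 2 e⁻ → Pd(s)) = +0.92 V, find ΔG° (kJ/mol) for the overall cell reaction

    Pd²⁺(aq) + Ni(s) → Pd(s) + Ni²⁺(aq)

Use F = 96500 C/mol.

−228 kJ/mol

In the reaction as written Pd²⁺(aq) is reduced, so the Pd²⁺/Pd couple is the cathode and Ni²⁺/Ni is the anode.
E°cell = +0.92 − (−0.26) = +1.18 V; balancing electrons gives n = 2.
ΔG° = −nFE°cell = −(2)(96500)(+1.18) J/mol = −228 kJ/mol.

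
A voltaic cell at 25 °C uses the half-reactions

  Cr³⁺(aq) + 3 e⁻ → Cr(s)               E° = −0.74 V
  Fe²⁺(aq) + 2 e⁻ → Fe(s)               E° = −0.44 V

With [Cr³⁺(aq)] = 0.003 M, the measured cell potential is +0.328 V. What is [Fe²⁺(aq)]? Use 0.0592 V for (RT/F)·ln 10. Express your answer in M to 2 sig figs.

0.18 M

Fe²⁺/Fe is the cathode (higher E°); E°cell = −0.44 − (−0.74) = +0.30 V with n = 6.
Since E = E° − (0.0592/n)·log Q, log Q = n(E° − E)/0.0592 = −2.838.
Balancing electrons gives 3 Fe²⁺(aq) + 2 Cr(s) → 3 Fe(s) + 2 Cr³⁺(aq); thus Q = [Cr³⁺(aq)]^2 / [Fe²⁺(aq)]^3.
Isolating [Fe²⁺(aq)] in Q = 10^{−2.838} yields log [Fe²⁺(aq)] = −0.736, i.e. 0.18 M.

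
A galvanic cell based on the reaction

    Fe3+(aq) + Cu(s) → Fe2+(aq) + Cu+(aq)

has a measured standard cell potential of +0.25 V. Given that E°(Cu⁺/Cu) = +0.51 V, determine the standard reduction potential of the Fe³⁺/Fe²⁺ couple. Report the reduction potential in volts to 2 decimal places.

In the reaction as written the Fe³⁺/Fe²⁺ couple is reduced (cathode) and Cu⁺/Cu is oxidized (anode), so E°cell = E°(Fe³⁺/Fe²⁺) − E°(Cu⁺/Cu).
E°(Fe³⁺/Fe²⁺) = E°cell + E°(anode) = +0.25 + (+0.51) = +0.76 V.

+0.76 V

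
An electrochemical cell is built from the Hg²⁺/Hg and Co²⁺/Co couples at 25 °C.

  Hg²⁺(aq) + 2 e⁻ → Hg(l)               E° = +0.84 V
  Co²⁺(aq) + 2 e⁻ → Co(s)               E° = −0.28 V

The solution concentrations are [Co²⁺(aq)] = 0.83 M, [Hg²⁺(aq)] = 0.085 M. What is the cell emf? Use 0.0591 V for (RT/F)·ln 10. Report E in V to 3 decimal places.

Hg²⁺/Hg is reduced (cathode, E° = +0.84 V) and Co²⁺/Co is oxidized (anode).
The standard potential is +0.84 − (−0.28) = +1.12 V and the balanced reaction transfers n = 2 electrons.
The balanced reaction is Hg²⁺(aq) + Co(s) → Hg(l) + Co²⁺(aq), so Q = [Co²⁺(aq)] / [Hg²⁺(aq)] = 9.76 and log Q = 0.990.
E = E° − (0.0591/n)·log Q = +1.12 − (0.0591/2)(0.990) = +1.091 V.

+1.091 V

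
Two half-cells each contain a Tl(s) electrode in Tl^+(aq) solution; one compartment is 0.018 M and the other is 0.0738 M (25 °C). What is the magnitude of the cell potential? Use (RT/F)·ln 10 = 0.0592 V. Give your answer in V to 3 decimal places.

For a concentration cell E°cell = 0, since both electrodes use the same couple.
The compartment with the higher Tl^+(aq) concentration (0.0738 M) acts as the cathode; ions are reduced there and produced at the dilute (0.018 M) anode.
With n = 1, Ecell = −(0.0592/1)·log([dilute]/[conc]) = −(0.0592/1)·log(0.018/0.0738) = +0.036 V.

0.036 V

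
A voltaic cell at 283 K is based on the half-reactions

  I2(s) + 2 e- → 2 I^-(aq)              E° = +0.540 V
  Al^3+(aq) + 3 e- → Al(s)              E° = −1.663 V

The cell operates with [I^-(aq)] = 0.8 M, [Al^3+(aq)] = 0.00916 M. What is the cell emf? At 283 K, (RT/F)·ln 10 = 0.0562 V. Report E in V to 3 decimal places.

+2.247 V

The I₂/I⁻ couple has the more positive E°, so it is the cathode; Al³⁺/Al is the anode.
E°cell = +0.540 − (−1.663) = +2.203 V, with n = 6 electrons transferred.
The balanced reaction is 3 I2(s) + 2 Al(s) → 6 I^-(aq) + 2 Al^3+(aq), so Q = [I^-(aq)]^6·[Al^3+(aq)]^2 = 2.2×10^−5 and log Q = −4.658.
E = E° − (0.0562/n)·log Q = +2.203 − (0.0562/6)(−4.658) = +2.247 V.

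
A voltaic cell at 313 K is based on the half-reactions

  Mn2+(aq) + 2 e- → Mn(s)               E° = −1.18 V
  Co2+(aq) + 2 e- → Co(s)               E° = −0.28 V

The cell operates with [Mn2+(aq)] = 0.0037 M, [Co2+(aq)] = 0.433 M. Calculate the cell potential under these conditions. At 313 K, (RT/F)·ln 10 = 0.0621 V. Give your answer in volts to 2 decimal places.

+0.96 V

The Co²⁺/Co couple has the more positive E°, so it is the cathode; Mn²⁺/Mn is the anode.
E°cell = E°cat − E°an = −0.28 − (−1.18) = +0.90 V; n = 2.
For the overall reaction Co2+(aq) + Mn(s) → Co(s) + Mn2+(aq), Q = [Mn2+(aq)] / [Co2+(aq)] = 0.00855, giving log Q = −2.068.
Applying E = E° − (RT ln10/nF)·log Q gives +0.90 − (0.0621/2)(−2.068) = +0.96 V.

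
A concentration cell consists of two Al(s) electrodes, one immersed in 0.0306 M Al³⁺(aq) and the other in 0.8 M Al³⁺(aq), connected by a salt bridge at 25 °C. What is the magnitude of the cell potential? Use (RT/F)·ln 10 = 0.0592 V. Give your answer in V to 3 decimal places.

0.028 V

For a concentration cell E°cell = 0, since both electrodes use the same couple.
The compartment with the higher Al³⁺(aq) concentration (0.8 M) acts as the cathode; ions are reduced there and produced at the dilute (0.0306 M) anode.
With n = 3, Ecell = −(0.0592/3)·log([dilute]/[conc]) = −(0.0592/3)·log(0.0306/0.8) = +0.028 V.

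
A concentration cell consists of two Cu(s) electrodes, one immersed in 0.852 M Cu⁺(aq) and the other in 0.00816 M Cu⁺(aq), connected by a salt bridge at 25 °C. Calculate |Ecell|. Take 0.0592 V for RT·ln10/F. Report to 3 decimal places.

0.120 V

For a concentration cell E°cell = 0, since both electrodes use the same couple.
The compartment with the higher Cu⁺(aq) concentration (0.852 M) acts as the cathode; ions are reduced there and produced at the dilute (0.00816 M) anode.
With n = 1, Ecell = −(0.0592/1)·log([dilute]/[conc]) = −(0.0592/1)·log(0.00816/0.852) = +0.120 V.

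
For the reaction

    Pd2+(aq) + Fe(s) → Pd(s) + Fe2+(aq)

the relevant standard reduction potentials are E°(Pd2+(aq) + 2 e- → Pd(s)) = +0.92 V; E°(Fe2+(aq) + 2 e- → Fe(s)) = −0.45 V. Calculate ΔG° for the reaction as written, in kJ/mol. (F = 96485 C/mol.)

In the reaction as written Pd2+(aq) is reduced, so the Pd²⁺/Pd couple is the cathode and Fe²⁺/Fe is the anode.
E°cell = +0.92 − (−0.45) = +1.37 V; balancing electrons gives n = 2.
ΔG° = −nFE°cell = −(2)(96485)(+1.37) J/mol = −264 kJ/mol.

−264 kJ/mol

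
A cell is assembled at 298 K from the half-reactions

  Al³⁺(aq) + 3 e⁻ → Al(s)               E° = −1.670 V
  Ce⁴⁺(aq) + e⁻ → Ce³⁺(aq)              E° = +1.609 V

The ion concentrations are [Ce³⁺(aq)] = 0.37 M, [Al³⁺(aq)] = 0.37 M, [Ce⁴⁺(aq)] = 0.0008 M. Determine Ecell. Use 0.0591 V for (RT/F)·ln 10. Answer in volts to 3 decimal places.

Ce⁴⁺/Ce³⁺ is reduced (cathode, E° = +1.609 V) and Al³⁺/Al is oxidized (anode).
E°cell = E°cat − E°an = +1.609 − (−1.670) = +3.279 V; n = 3.
For the overall reaction 3 Ce⁴⁺(aq) + Al(s) → 3 Ce³⁺(aq) + Al³⁺(aq), Q = ([Ce³⁺(aq)]^3·[Al³⁺(aq)]) / [Ce⁴⁺(aq)]^3 = 3.66×10^7, giving log Q = 7.564.
E = E° − (0.0591/n)·log Q = +3.279 − (0.0591/3)(7.564) = +3.130 V.

+3.130 V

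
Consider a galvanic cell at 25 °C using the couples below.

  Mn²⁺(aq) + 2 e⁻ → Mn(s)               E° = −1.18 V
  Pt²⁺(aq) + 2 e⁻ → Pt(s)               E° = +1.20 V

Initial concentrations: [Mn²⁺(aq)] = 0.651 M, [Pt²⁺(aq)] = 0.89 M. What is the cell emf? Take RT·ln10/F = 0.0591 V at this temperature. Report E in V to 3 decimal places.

+2.384 V

Since E°(Pt²⁺/Pt) > E°(Mn²⁺/Mn), Pt²⁺/Pt serves as the cathode.
E°cell = +1.20 − (−1.18) = +2.38 V, with n = 2 electrons transferred.
The balanced reaction is Pt²⁺(aq) + Mn(s) → Pt(s) + Mn²⁺(aq), so Q = [Mn²⁺(aq)] / [Pt²⁺(aq)] = 0.731 and log Q = −0.136.
Applying E = E° − (RT ln10/nF)·log Q gives +2.38 − (0.0591/2)(−0.136) = +2.384 V.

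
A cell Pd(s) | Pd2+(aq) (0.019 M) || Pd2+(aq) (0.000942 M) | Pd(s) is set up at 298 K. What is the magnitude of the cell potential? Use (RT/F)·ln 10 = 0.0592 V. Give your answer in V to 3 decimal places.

For a concentration cell E°cell = 0, since both electrodes use the same couple.
The compartment with the higher Pd2+(aq) concentration (0.019 M) acts as the cathode; ions are reduced there and produced at the dilute (0.000942 M) anode.
With n = 2, Ecell = −(0.0592/2)·log([dilute]/[conc]) = −(0.0592/2)·log(0.000942/0.019) = +0.039 V.

0.039 V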